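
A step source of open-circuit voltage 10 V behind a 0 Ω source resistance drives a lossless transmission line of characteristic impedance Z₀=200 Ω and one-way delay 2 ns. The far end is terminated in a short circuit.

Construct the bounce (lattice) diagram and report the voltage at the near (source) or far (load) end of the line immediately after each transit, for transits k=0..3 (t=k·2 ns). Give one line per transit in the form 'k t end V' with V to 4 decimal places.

Γ_L=-1.000000, Γ_S=-1.000000; launch V₁=10·200/200=10.000000
k=0 src: V=10.0000
k=1 load: inc=10.000000, refl=10.000000·-1.000000=-10.0000; V=0.000000+10.000000+-10.000000=0.0000
k=2 src: inc=-10.000000, refl=-10.000000·-1.000000=10.0000; V=10.000000+-10.000000+10.000000=10.0000
k=3 load: inc=10.000000, refl=10.000000·-1.000000=-10.0000; V=0.000000+10.000000+-10.000000=0.0000

0 0 source 10.0000
1 2 load 0.0000
2 4 source 10.0000
3 6 load 0.0000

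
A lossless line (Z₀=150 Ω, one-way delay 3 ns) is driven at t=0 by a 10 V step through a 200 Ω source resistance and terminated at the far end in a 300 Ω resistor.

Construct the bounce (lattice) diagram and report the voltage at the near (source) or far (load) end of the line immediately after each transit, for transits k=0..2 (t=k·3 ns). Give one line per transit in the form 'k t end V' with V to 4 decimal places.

0 0 source 4.2857
1 3 load 5.7143
2 6 source 5.9184

Γ_L=0.333333, Γ_S=0.142857; launch V₁=10·150/350=4.285714
k=0 src: V=4.2857
k=1 load: inc=4.285714, refl=4.285714·0.333333=1.4286; V=0.000000+4.285714+1.428571=5.7143
k=2 src: inc=1.428571, refl=1.428571·0.142857=0.2041; V=4.285714+1.428571+0.204082=5.9184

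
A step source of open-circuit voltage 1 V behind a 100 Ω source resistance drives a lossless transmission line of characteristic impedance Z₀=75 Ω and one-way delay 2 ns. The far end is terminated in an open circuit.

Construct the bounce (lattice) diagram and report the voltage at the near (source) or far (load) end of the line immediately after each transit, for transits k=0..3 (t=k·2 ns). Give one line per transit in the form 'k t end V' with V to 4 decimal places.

Γ_L=1.000000, Γ_S=0.142857; launch V₁=1·75/175=0.428571
k=0 src: V=0.4286
k=1 load: inc=0.428571, refl=0.428571·1.000000=0.4286; V=0.000000+0.428571+0.428571=0.8571
k=2 src: inc=0.428571, refl=0.428571·0.142857=0.0612; V=0.428571+0.428571+0.061224=0.9184
k=3 load: inc=0.061224, refl=0.061224·1.000000=0.0612; V=0.857143+0.061224+0.061224=0.9796

0 0 source 0.4286
1 2 load 0.8571
2 4 source 0.9184
3 6 load 0.9796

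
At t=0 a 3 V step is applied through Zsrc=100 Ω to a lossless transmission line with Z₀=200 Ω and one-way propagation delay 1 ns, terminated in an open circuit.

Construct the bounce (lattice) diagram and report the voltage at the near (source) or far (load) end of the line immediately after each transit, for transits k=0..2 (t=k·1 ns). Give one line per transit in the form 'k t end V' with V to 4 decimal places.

Γ_L=1.000000, Γ_S=-0.333333; launch V₁=3·200/300=2.000000
k=0 src: V=2.0000
k=1 load: inc=2.000000, refl=2.000000·1.000000=2.0000; V=0.000000+2.000000+2.000000=4.0000
k=2 src: inc=2.000000, refl=2.000000·-0.333333=-0.6667; V=2.000000+2.000000+-0.666667=3.3333

0 0 source 2.0000
1 1 load 4.0000
2 2 source 3.3333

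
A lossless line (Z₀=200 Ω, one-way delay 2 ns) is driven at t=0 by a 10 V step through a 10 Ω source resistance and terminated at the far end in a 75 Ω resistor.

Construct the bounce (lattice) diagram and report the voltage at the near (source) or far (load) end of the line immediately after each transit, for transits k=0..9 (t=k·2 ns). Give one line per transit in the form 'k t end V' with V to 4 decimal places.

0 0 source 9.5238
1 2 load 5.1948
2 4 source 9.1115
3 6 load 7.3312
4 8 source 8.9420
5 10 load 8.2098
6 12 source 8.8722
7 14 load 8.5711
8 16 source 8.8436
9 18 load 8.7197

Γ_L=-0.454545, Γ_S=-0.904762; launch V₁=10·200/210=9.523810
k=0 src: V=9.5238
k=1 load: inc=9.523810, refl=9.523810·-0.454545=-4.3290; V=0.000000+9.523810+-4.329004=5.1948
k=2 src: inc=-4.329004, refl=-4.329004·-0.904762=3.9167; V=9.523810+-4.329004+3.916718=9.1115
k=3 load: inc=3.916718, refl=3.916718·-0.454545=-1.7803; V=5.194805+3.916718+-1.780326=7.3312
k=4 src: inc=-1.780326, refl=-1.780326·-0.904762=1.6108; V=9.111523+-1.780326+1.610772=8.9420
k=5 load: inc=1.610772, refl=1.610772·-0.454545=-0.7322; V=7.331197+1.610772+-0.732169=8.2098
k=6 src: inc=-0.732169, refl=-0.732169·-0.904762=0.6624; V=8.941968+-0.732169+0.662439=8.8722
k=7 load: inc=0.662439, refl=0.662439·-0.454545=-0.3011; V=8.209800+0.662439+-0.301108=8.5711
k=8 src: inc=-0.301108, refl=-0.301108·-0.904762=0.2724; V=8.872238+-0.301108+0.272431=8.8436
k=9 load: inc=0.272431, refl=0.272431·-0.454545=-0.1238; V=8.571130+0.272431+-0.123832=8.7197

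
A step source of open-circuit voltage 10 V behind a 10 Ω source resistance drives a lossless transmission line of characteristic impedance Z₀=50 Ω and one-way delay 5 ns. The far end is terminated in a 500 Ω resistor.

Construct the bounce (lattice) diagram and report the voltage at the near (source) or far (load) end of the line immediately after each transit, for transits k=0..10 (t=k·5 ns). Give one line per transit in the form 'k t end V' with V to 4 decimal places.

Γ_L=0.818182, Γ_S=-0.666667; launch V₁=10·50/60=8.333333
k=0 src: V=8.3333
k=1 load: inc=8.333333, refl=8.333333·0.818182=6.8182; V=0.000000+8.333333+6.818182=15.1515
k=2 src: inc=6.818182, refl=6.818182·-0.666667=-4.5455; V=8.333333+6.818182+-4.545455=10.6061
k=3 load: inc=-4.545455, refl=-4.545455·0.818182=-3.7190; V=15.151515+-4.545455+-3.719008=6.8871
k=4 src: inc=-3.719008, refl=-3.719008·-0.666667=2.4793; V=10.606061+-3.719008+2.479339=9.3664
k=5 load: inc=2.479339, refl=2.479339·0.818182=2.0285; V=6.887052+2.479339+2.028550=11.3949
k=6 src: inc=2.028550, refl=2.028550·-0.666667=-1.3524; V=9.366391+2.028550+-1.352367=10.0426
k=7 load: inc=-1.352367, refl=-1.352367·0.818182=-1.1065; V=11.394941+-1.352367+-1.106482=8.9361
k=8 src: inc=-1.106482, refl=-1.106482·-0.666667=0.7377; V=10.042575+-1.106482+0.737655=9.6737
k=9 load: inc=0.737655, refl=0.737655·0.818182=0.6035; V=8.936093+0.737655+0.603536=10.2773
k=10 src: inc=0.603536, refl=0.603536·-0.666667=-0.4024; V=9.673747+0.603536+-0.402357=9.8749

0 0 source 8.3333
1 5 load 15.1515
2 10 source 10.6061
3 15 load 6.8871
4 20 source 9.3664
5 25 load 11.3949
6 30 source 10.0426
7 35 load 8.9361
8 40 source 9.6737
9 45 load 10.2773
10 50 source 9.8749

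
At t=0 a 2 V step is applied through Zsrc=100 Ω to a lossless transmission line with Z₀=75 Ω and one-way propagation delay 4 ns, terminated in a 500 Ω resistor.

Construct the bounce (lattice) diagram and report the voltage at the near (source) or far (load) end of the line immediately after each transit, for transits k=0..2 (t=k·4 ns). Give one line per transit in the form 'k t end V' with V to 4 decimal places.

Γ_L=0.739130, Γ_S=0.142857; launch V₁=2·75/175=0.857143
k=0 src: V=0.8571
k=1 load: inc=0.857143, refl=0.857143·0.739130=0.6335; V=0.000000+0.857143+0.633540=1.4907
k=2 src: inc=0.633540, refl=0.633540·0.142857=0.0905; V=0.857143+0.633540+0.090506=1.5812

0 0 source 0.8571
1 4 load 1.4907
2 8 source 1.5812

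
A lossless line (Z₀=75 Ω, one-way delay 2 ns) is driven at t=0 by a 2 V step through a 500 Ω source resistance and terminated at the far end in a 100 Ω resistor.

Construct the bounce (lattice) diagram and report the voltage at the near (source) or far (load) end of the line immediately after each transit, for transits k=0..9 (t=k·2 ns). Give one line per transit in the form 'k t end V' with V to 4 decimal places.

0 0 source 0.2609
1 2 load 0.2981
2 4 source 0.3257
3 6 load 0.3296
4 8 source 0.3325
5 10 load 0.3329
6 12 source 0.3332
7 14 load 0.3333
8 16 source 0.3333
9 18 load 0.3333

Γ_L=0.142857, Γ_S=0.739130; launch V₁=2·75/575=0.260870
k=0 src: V=0.2609
k=1 load: inc=0.260870, refl=0.260870·0.142857=0.0373; V=0.000000+0.260870+0.037267=0.2981
k=2 src: inc=0.037267, refl=0.037267·0.739130=0.0275; V=0.260870+0.037267+0.027545=0.3257
k=3 load: inc=0.027545, refl=0.027545·0.142857=0.0039; V=0.298137+0.027545+0.003935=0.3296
k=4 src: inc=0.003935, refl=0.003935·0.739130=0.0029; V=0.325682+0.003935+0.002909=0.3325
k=5 load: inc=0.002909, refl=0.002909·0.142857=0.0004; V=0.329617+0.002909+0.000416=0.3329
k=6 src: inc=0.000416, refl=0.000416·0.739130=0.0003; V=0.332525+0.000416+0.000307=0.3332
k=7 load: inc=0.000307, refl=0.000307·0.142857=0.0000; V=0.332941+0.000307+0.000044=0.3333
k=8 src: inc=0.000044, refl=0.000044·0.739130=0.0000; V=0.333248+0.000044+0.000032=0.3333
k=9 load: inc=0.000032, refl=0.000032·0.142857=0.0000; V=0.333292+0.000032+0.000005=0.3333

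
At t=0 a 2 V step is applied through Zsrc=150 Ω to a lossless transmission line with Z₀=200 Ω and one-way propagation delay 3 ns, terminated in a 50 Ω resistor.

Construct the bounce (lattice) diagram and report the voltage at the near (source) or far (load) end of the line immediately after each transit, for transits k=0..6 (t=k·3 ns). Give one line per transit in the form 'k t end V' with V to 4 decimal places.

0 0 source 1.1429
1 3 load 0.4571
2 6 source 0.5551
3 9 load 0.4963
4 12 source 0.5047
5 15 load 0.4997
6 18 source 0.5004

Γ_L=-0.600000, Γ_S=-0.142857; launch V₁=2·200/350=1.142857
k=0 src: V=1.1429
k=1 load: inc=1.142857, refl=1.142857·-0.600000=-0.6857; V=0.000000+1.142857+-0.685714=0.4571
k=2 src: inc=-0.685714, refl=-0.685714·-0.142857=0.0980; V=1.142857+-0.685714+0.097959=0.5551
k=3 load: inc=0.097959, refl=0.097959·-0.600000=-0.0588; V=0.457143+0.097959+-0.058776=0.4963
k=4 src: inc=-0.058776, refl=-0.058776·-0.142857=0.0084; V=0.555102+-0.058776+0.008397=0.5047
k=5 load: inc=0.008397, refl=0.008397·-0.600000=-0.0050; V=0.496327+0.008397+-0.005038=0.4997
k=6 src: inc=-0.005038, refl=-0.005038·-0.142857=0.0007; V=0.504723+-0.005038+0.000720=0.5004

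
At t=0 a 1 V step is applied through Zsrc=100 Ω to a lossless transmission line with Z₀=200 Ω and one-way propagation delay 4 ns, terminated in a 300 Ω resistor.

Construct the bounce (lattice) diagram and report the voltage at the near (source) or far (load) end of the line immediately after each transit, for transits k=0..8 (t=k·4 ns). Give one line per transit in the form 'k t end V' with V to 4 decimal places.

Γ_L=0.200000, Γ_S=-0.333333; launch V₁=1·200/300=0.666667
k=0 src: V=0.6667
k=1 load: inc=0.666667, refl=0.666667·0.200000=0.1333; V=0.000000+0.666667+0.133333=0.8000
k=2 src: inc=0.133333, refl=0.133333·-0.333333=-0.0444; V=0.666667+0.133333+-0.044444=0.7556
k=3 load: inc=-0.044444, refl=-0.044444·0.200000=-0.0089; V=0.800000+-0.044444+-0.008889=0.7467
k=4 src: inc=-0.008889, refl=-0.008889·-0.333333=0.0030; V=0.755556+-0.008889+0.002963=0.7496
k=5 load: inc=0.002963, refl=0.002963·0.200000=0.0006; V=0.746667+0.002963+0.000593=0.7502
k=6 src: inc=0.000593, refl=0.000593·-0.333333=-0.0002; V=0.749630+0.000593+-0.000198=0.7500
k=7 load: inc=-0.000198, refl=-0.000198·0.200000=-0.0000; V=0.750222+-0.000198+-0.000040=0.7500
k=8 src: inc=-0.000040, refl=-0.000040·-0.333333=0.0000; V=0.750025+-0.000040+0.000013=0.7500

0 0 source 0.6667
1 4 load 0.8000
2 8 source 0.7556
3 12 load 0.7467
4 16 source 0.7496
5 20 load 0.7502
6 24 source 0.7500
7 28 load 0.7500
8 32 source 0.7500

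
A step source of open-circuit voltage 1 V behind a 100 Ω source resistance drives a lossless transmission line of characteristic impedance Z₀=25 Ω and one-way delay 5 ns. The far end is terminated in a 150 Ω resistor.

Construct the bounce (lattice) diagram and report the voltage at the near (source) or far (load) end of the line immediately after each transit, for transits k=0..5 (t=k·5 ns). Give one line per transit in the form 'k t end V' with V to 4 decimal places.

Γ_L=0.714286, Γ_S=0.600000; launch V₁=1·25/125=0.200000
k=0 src: V=0.2000
k=1 load: inc=0.200000, refl=0.200000·0.714286=0.1429; V=0.000000+0.200000+0.142857=0.3429
k=2 src: inc=0.142857, refl=0.142857·0.600000=0.0857; V=0.200000+0.142857+0.085714=0.4286
k=3 load: inc=0.085714, refl=0.085714·0.714286=0.0612; V=0.342857+0.085714+0.061224=0.4898
k=4 src: inc=0.061224, refl=0.061224·0.600000=0.0367; V=0.428571+0.061224+0.036735=0.5265
k=5 load: inc=0.036735, refl=0.036735·0.714286=0.0262; V=0.489796+0.036735+0.026239=0.5528

0 0 source 0.2000
1 5 load 0.3429
2 10 source 0.4286
3 15 load 0.4898
4 20 source 0.5265
5 25 load 0.5528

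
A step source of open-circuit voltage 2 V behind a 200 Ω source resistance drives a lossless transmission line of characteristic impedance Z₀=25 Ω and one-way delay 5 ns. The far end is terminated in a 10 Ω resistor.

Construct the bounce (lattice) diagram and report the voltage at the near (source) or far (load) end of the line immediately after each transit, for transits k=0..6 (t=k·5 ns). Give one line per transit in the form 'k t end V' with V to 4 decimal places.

0 0 source 0.2222
1 5 load 0.1270
2 10 source 0.0529
3 15 load 0.0847
4 20 source 0.1093
5 25 load 0.0988
6 30 source 0.0905

Γ_L=-0.428571, Γ_S=0.777778; launch V₁=2·25/225=0.222222
k=0 src: V=0.2222
k=1 load: inc=0.222222, refl=0.222222·-0.428571=-0.0952; V=0.000000+0.222222+-0.095238=0.1270
k=2 src: inc=-0.095238, refl=-0.095238·0.777778=-0.0741; V=0.222222+-0.095238+-0.074074=0.0529
k=3 load: inc=-0.074074, refl=-0.074074·-0.428571=0.0317; V=0.126984+-0.074074+0.031746=0.0847
k=4 src: inc=0.031746, refl=0.031746·0.777778=0.0247; V=0.052910+0.031746+0.024691=0.1093
k=5 load: inc=0.024691, refl=0.024691·-0.428571=-0.0106; V=0.084656+0.024691+-0.010582=0.0988
k=6 src: inc=-0.010582, refl=-0.010582·0.777778=-0.0082; V=0.109347+-0.010582+-0.008230=0.0905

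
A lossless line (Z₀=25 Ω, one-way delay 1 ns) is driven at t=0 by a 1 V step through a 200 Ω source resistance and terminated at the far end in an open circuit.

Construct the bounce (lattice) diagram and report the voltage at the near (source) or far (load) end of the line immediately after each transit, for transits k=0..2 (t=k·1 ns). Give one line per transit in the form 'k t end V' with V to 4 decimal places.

Γ_L=1.000000, Γ_S=0.777778; launch V₁=1·25/225=0.111111
k=0 src: V=0.1111
k=1 load: inc=0.111111, refl=0.111111·1.000000=0.1111; V=0.000000+0.111111+0.111111=0.2222
k=2 src: inc=0.111111, refl=0.111111·0.777778=0.0864; V=0.111111+0.111111+0.086420=0.3086

0 0 source 0.1111
1 1 load 0.2222
2 2 source 0.3086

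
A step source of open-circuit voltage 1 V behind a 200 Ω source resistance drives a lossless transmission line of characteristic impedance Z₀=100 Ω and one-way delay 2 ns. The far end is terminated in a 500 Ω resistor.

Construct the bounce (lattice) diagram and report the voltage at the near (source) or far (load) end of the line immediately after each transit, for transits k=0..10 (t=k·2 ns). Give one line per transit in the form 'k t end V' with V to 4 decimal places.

Γ_L=0.666667, Γ_S=0.333333; launch V₁=1·100/300=0.333333
k=0 src: V=0.3333
k=1 load: inc=0.333333, refl=0.333333·0.666667=0.2222; V=0.000000+0.333333+0.222222=0.5556
k=2 src: inc=0.222222, refl=0.222222·0.333333=0.0741; V=0.333333+0.222222+0.074074=0.6296
k=3 load: inc=0.074074, refl=0.074074·0.666667=0.0494; V=0.555556+0.074074+0.049383=0.6790
k=4 src: inc=0.049383, refl=0.049383·0.333333=0.0165; V=0.629630+0.049383+0.016461=0.6955
k=5 load: inc=0.016461, refl=0.016461·0.666667=0.0110; V=0.679012+0.016461+0.010974=0.7064
k=6 src: inc=0.010974, refl=0.010974·0.333333=0.0037; V=0.695473+0.010974+0.003658=0.7101
k=7 load: inc=0.003658, refl=0.003658·0.666667=0.0024; V=0.706447+0.003658+0.002439=0.7125
k=8 src: inc=0.002439, refl=0.002439·0.333333=0.0008; V=0.710105+0.002439+0.000813=0.7134
k=9 load: inc=0.000813, refl=0.000813·0.666667=0.0005; V=0.712544+0.000813+0.000542=0.7139
k=10 src: inc=0.000542, refl=0.000542·0.333333=0.0002; V=0.713357+0.000542+0.000181=0.7141

0 0 source 0.3333
1 2 load 0.5556
2 4 source 0.6296
3 6 load 0.6790
4 8 source 0.6955
5 10 load 0.7064
6 12 source 0.7101
7 14 load 0.7125
8 16 source 0.7134
9 18 load 0.7139
10 20 source 0.7141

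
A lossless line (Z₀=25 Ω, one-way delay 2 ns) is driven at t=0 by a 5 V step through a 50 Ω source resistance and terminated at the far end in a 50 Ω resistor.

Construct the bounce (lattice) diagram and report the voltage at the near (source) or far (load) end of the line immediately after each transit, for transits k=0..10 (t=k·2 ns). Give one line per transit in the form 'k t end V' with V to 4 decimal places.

Γ_L=0.333333, Γ_S=0.333333; launch V₁=5·25/75=1.666667
k=0 src: V=1.6667
k=1 load: inc=1.666667, refl=1.666667·0.333333=0.5556; V=0.000000+1.666667+0.555556=2.2222
k=2 src: inc=0.555556, refl=0.555556·0.333333=0.1852; V=1.666667+0.555556+0.185185=2.4074
k=3 load: inc=0.185185, refl=0.185185·0.333333=0.0617; V=2.222222+0.185185+0.061728=2.4691
k=4 src: inc=0.061728, refl=0.061728·0.333333=0.0206; V=2.407407+0.061728+0.020576=2.4897
k=5 load: inc=0.020576, refl=0.020576·0.333333=0.0069; V=2.469136+0.020576+0.006859=2.4966
k=6 src: inc=0.006859, refl=0.006859·0.333333=0.0023; V=2.489712+0.006859+0.002286=2.4989
k=7 load: inc=0.002286, refl=0.002286·0.333333=0.0008; V=2.496571+0.002286+0.000762=2.4996
k=8 src: inc=0.000762, refl=0.000762·0.333333=0.0003; V=2.498857+0.000762+0.000254=2.4999
k=9 load: inc=0.000254, refl=0.000254·0.333333=0.0001; V=2.499619+0.000254+0.000085=2.5000
k=10 src: inc=0.000085, refl=0.000085·0.333333=0.0000; V=2.499873+0.000085+0.000028=2.5000

0 0 source 1.6667
1 2 load 2.2222
2 4 source 2.4074
3 6 load 2.4691
4 8 source 2.4897
5 10 load 2.4966
6 12 source 2.4989
7 14 load 2.4996
8 16 source 2.4999
9 18 load 2.5000
10 20 source 2.5000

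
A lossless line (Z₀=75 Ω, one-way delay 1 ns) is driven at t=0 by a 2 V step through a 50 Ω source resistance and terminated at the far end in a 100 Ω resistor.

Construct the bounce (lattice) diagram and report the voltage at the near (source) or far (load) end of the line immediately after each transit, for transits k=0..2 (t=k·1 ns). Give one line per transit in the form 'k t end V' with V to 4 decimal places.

0 0 source 1.2000
1 1 load 1.3714
2 2 source 1.3371

Γ_L=0.142857, Γ_S=-0.200000; launch V₁=2·75/125=1.200000
k=0 src: V=1.2000
k=1 load: inc=1.200000, refl=1.200000·0.142857=0.1714; V=0.000000+1.200000+0.171429=1.3714
k=2 src: inc=0.171429, refl=0.171429·-0.200000=-0.0343; V=1.200000+0.171429+-0.034286=1.3371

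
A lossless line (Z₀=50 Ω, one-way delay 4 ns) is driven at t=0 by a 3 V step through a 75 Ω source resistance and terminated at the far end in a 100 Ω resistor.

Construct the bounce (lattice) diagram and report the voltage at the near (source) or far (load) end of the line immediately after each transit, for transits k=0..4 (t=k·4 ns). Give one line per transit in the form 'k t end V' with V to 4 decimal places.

0 0 source 1.2000
1 4 load 1.6000
2 8 source 1.6800
3 12 load 1.7067
4 16 source 1.7120

Γ_L=0.333333, Γ_S=0.200000; launch V₁=3·50/125=1.200000
k=0 src: V=1.2000
k=1 load: inc=1.200000, refl=1.200000·0.333333=0.4000; V=0.000000+1.200000+0.400000=1.6000
k=2 src: inc=0.400000, refl=0.400000·0.200000=0.0800; V=1.200000+0.400000+0.080000=1.6800
k=3 load: inc=0.080000, refl=0.080000·0.333333=0.0267; V=1.600000+0.080000+0.026667=1.7067
k=4 src: inc=0.026667, refl=0.026667·0.200000=0.0053; V=1.680000+0.026667+0.005333=1.7120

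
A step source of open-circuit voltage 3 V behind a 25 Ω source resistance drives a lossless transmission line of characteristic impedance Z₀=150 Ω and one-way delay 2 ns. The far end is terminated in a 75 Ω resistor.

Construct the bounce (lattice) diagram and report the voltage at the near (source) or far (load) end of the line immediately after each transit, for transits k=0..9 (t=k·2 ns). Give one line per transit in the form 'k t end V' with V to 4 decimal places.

Γ_L=-0.333333, Γ_S=-0.714286; launch V₁=3·150/175=2.571429
k=0 src: V=2.5714
k=1 load: inc=2.571429, refl=2.571429·-0.333333=-0.8571; V=0.000000+2.571429+-0.857143=1.7143
k=2 src: inc=-0.857143, refl=-0.857143·-0.714286=0.6122; V=2.571429+-0.857143+0.612245=2.3265
k=3 load: inc=0.612245, refl=0.612245·-0.333333=-0.2041; V=1.714286+0.612245+-0.204082=2.1224
k=4 src: inc=-0.204082, refl=-0.204082·-0.714286=0.1458; V=2.326531+-0.204082+0.145773=2.2682
k=5 load: inc=0.145773, refl=0.145773·-0.333333=-0.0486; V=2.122449+0.145773+-0.048591=2.2196
k=6 src: inc=-0.048591, refl=-0.048591·-0.714286=0.0347; V=2.268222+-0.048591+0.034708=2.2543
k=7 load: inc=0.034708, refl=0.034708·-0.333333=-0.0116; V=2.219631+0.034708+-0.011569=2.2428
k=8 src: inc=-0.011569, refl=-0.011569·-0.714286=0.0083; V=2.254338+-0.011569+0.008264=2.2510
k=9 load: inc=0.008264, refl=0.008264·-0.333333=-0.0028; V=2.242769+0.008264+-0.002755=2.2483

0 0 source 2.5714
1 2 load 1.7143
2 4 source 2.3265
3 6 load 2.1224
4 8 source 2.2682
5 10 load 2.2196
6 12 source 2.2543
7 14 load 2.2428
8 16 source 2.2510
9 18 load 2.2483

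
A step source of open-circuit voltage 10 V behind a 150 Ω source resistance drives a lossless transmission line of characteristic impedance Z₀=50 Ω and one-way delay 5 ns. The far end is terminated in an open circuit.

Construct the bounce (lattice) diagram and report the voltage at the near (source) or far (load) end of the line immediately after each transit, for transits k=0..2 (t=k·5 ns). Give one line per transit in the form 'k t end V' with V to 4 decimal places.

0 0 source 2.5000
1 5 load 5.0000
2 10 source 6.2500

Γ_L=1.000000, Γ_S=0.500000; launch V₁=10·50/200=2.500000
k=0 src: V=2.5000
k=1 load: inc=2.500000, refl=2.500000·1.000000=2.5000; V=0.000000+2.500000+2.500000=5.0000
k=2 src: inc=2.500000, refl=2.500000·0.500000=1.2500; V=2.500000+2.500000+1.250000=6.2500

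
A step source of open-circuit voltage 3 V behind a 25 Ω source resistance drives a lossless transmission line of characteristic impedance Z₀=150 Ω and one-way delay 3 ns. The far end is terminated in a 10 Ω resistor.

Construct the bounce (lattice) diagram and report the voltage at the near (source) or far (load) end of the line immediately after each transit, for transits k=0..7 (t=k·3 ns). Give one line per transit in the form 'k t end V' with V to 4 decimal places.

Γ_L=-0.875000, Γ_S=-0.714286; launch V₁=3·150/175=2.571429
k=0 src: V=2.5714
k=1 load: inc=2.571429, refl=2.571429·-0.875000=-2.2500; V=0.000000+2.571429+-2.250000=0.3214
k=2 src: inc=-2.250000, refl=-2.250000·-0.714286=1.6071; V=2.571429+-2.250000+1.607143=1.9286
k=3 load: inc=1.607143, refl=1.607143·-0.875000=-1.4062; V=0.321429+1.607143+-1.406250=0.5223
k=4 src: inc=-1.406250, refl=-1.406250·-0.714286=1.0045; V=1.928571+-1.406250+1.004464=1.5268
k=5 load: inc=1.004464, refl=1.004464·-0.875000=-0.8789; V=0.522321+1.004464+-0.878906=0.6479
k=6 src: inc=-0.878906, refl=-0.878906·-0.714286=0.6278; V=1.526786+-0.878906+0.627790=1.2757
k=7 load: inc=0.627790, refl=0.627790·-0.875000=-0.5493; V=0.647879+0.627790+-0.549316=0.7264

0 0 source 2.5714
1 3 load 0.3214
2 6 source 1.9286
3 9 load 0.5223
4 12 source 1.5268
5 15 load 0.6479
6 18 source 1.2757
7 21 load 0.7264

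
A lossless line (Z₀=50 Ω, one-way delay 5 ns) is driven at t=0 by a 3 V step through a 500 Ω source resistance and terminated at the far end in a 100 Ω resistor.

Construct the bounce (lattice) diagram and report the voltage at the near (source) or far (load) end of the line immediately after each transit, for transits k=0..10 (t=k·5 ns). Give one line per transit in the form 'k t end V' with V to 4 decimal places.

Γ_L=0.333333, Γ_S=0.818182; launch V₁=3·50/550=0.272727
k=0 src: V=0.2727
k=1 load: inc=0.272727, refl=0.272727·0.333333=0.0909; V=0.000000+0.272727+0.090909=0.3636
k=2 src: inc=0.090909, refl=0.090909·0.818182=0.0744; V=0.272727+0.090909+0.074380=0.4380
k=3 load: inc=0.074380, refl=0.074380·0.333333=0.0248; V=0.363636+0.074380+0.024793=0.4628
k=4 src: inc=0.024793, refl=0.024793·0.818182=0.0203; V=0.438017+0.024793+0.020285=0.4831
k=5 load: inc=0.020285, refl=0.020285·0.333333=0.0068; V=0.462810+0.020285+0.006762=0.4899
k=6 src: inc=0.006762, refl=0.006762·0.818182=0.0055; V=0.483095+0.006762+0.005532=0.4954
k=7 load: inc=0.005532, refl=0.005532·0.333333=0.0018; V=0.489857+0.005532+0.001844=0.4972
k=8 src: inc=0.001844, refl=0.001844·0.818182=0.0015; V=0.495390+0.001844+0.001509=0.4987
k=9 load: inc=0.001509, refl=0.001509·0.333333=0.0005; V=0.497234+0.001509+0.000503=0.4992
k=10 src: inc=0.000503, refl=0.000503·0.818182=0.0004; V=0.498743+0.000503+0.000412=0.4997

0 0 source 0.2727
1 5 load 0.3636
2 10 source 0.4380
3 15 load 0.4628
4 20 source 0.4831
5 25 load 0.4899
6 30 source 0.4954
7 35 load 0.4972
8 40 source 0.4987
9 45 load 0.4992
10 50 source 0.4997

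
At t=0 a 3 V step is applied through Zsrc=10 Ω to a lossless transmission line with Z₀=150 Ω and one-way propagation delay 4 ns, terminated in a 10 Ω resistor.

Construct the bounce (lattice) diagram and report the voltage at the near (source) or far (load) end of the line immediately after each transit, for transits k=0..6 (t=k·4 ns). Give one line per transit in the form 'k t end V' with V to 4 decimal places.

0 0 source 2.8125
1 4 load 0.3516
2 8 source 2.5049
3 12 load 0.6207
4 16 source 2.2694
5 20 load 0.8268
6 24 source 2.0890

Γ_L=-0.875000, Γ_S=-0.875000; launch V₁=3·150/160=2.812500
k=0 src: V=2.8125
k=1 load: inc=2.812500, refl=2.812500·-0.875000=-2.4609; V=0.000000+2.812500+-2.460938=0.3516
k=2 src: inc=-2.460938, refl=-2.460938·-0.875000=2.1533; V=2.812500+-2.460938+2.153320=2.5049
k=3 load: inc=2.153320, refl=2.153320·-0.875000=-1.8842; V=0.351562+2.153320+-1.884155=0.6207
k=4 src: inc=-1.884155, refl=-1.884155·-0.875000=1.6486; V=2.504883+-1.884155+1.648636=2.2694
k=5 load: inc=1.648636, refl=1.648636·-0.875000=-1.4426; V=0.620728+1.648636+-1.442556=0.8268
k=6 src: inc=-1.442556, refl=-1.442556·-0.875000=1.2622; V=2.269363+-1.442556+1.262237=2.0890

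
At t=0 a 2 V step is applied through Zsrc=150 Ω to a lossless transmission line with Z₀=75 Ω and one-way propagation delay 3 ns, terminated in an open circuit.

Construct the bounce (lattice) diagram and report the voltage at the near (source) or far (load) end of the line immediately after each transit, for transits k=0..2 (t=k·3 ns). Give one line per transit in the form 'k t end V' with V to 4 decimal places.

0 0 source 0.6667
1 3 load 1.3333
2 6 source 1.5556

Γ_L=1.000000, Γ_S=0.333333; launch V₁=2·75/225=0.666667
k=0 src: V=0.6667
k=1 load: inc=0.666667, refl=0.666667·1.000000=0.6667; V=0.000000+0.666667+0.666667=1.3333
k=2 src: inc=0.666667, refl=0.666667·0.333333=0.2222; V=0.666667+0.666667+0.222222=1.5556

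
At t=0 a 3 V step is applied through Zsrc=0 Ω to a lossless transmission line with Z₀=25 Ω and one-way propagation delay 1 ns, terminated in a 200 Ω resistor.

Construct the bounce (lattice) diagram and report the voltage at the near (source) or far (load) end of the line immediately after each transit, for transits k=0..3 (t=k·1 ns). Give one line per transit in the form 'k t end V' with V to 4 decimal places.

0 0 source 3.0000
1 1 load 5.3333
2 2 source 3.0000
3 3 load 1.1852

Γ_L=0.777778, Γ_S=-1.000000; launch V₁=3·25/25=3.000000
k=0 src: V=3.0000
k=1 load: inc=3.000000, refl=3.000000·0.777778=2.3333; V=0.000000+3.000000+2.333333=5.3333
k=2 src: inc=2.333333, refl=2.333333·-1.000000=-2.3333; V=3.000000+2.333333+-2.333333=3.0000
k=3 load: inc=-2.333333, refl=-2.333333·0.777778=-1.8148; V=5.333333+-2.333333+-1.814815=1.1852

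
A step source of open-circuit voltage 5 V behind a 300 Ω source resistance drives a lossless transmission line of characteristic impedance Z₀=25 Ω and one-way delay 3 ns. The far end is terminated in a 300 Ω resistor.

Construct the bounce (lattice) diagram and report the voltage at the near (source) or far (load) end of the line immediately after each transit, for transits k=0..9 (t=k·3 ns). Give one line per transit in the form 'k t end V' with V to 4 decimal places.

0 0 source 0.3846
1 3 load 0.7101
2 6 source 0.9854
3 9 load 1.2184
4 12 source 1.4156
5 15 load 1.5824
6 18 source 1.7236
7 21 load 1.8430
8 24 source 1.9441
9 27 load 2.0296

Γ_L=0.846154, Γ_S=0.846154; launch V₁=5·25/325=0.384615
k=0 src: V=0.3846
k=1 load: inc=0.384615, refl=0.384615·0.846154=0.3254; V=0.000000+0.384615+0.325444=0.7101
k=2 src: inc=0.325444, refl=0.325444·0.846154=0.2754; V=0.384615+0.325444+0.275376=0.9854
k=3 load: inc=0.275376, refl=0.275376·0.846154=0.2330; V=0.710059+0.275376+0.233010=1.2184
k=4 src: inc=0.233010, refl=0.233010·0.846154=0.1972; V=0.985435+0.233010+0.197162=1.4156
k=5 load: inc=0.197162, refl=0.197162·0.846154=0.1668; V=1.218445+0.197162+0.166830=1.5824
k=6 src: inc=0.166830, refl=0.166830·0.846154=0.1412; V=1.415607+0.166830+0.141164=1.7236
k=7 load: inc=0.141164, refl=0.141164·0.846154=0.1194; V=1.582437+0.141164+0.119446=1.8430
k=8 src: inc=0.119446, refl=0.119446·0.846154=0.1011; V=1.723600+0.119446+0.101070=1.9441
k=9 load: inc=0.101070, refl=0.101070·0.846154=0.0855; V=1.843046+0.101070+0.085521=2.0296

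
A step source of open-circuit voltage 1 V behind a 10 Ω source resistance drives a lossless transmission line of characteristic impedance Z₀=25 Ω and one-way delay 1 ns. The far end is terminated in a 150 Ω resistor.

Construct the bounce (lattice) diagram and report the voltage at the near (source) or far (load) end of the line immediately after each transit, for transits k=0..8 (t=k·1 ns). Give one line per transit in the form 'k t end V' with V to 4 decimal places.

Γ_L=0.714286, Γ_S=-0.428571; launch V₁=1·25/35=0.714286
k=0 src: V=0.7143
k=1 load: inc=0.714286, refl=0.714286·0.714286=0.5102; V=0.000000+0.714286+0.510204=1.2245
k=2 src: inc=0.510204, refl=0.510204·-0.428571=-0.2187; V=0.714286+0.510204+-0.218659=1.0058
k=3 load: inc=-0.218659, refl=-0.218659·0.714286=-0.1562; V=1.224490+-0.218659+-0.156185=0.8496
k=4 src: inc=-0.156185, refl=-0.156185·-0.428571=0.0669; V=1.005831+-0.156185+0.066936=0.9166
k=5 load: inc=0.066936, refl=0.066936·0.714286=0.0478; V=0.849646+0.066936+0.047812=0.9644
k=6 src: inc=0.047812, refl=0.047812·-0.428571=-0.0205; V=0.916582+0.047812+-0.020491=0.9439
k=7 load: inc=-0.020491, refl=-0.020491·0.714286=-0.0146; V=0.964394+-0.020491+-0.014636=0.9293
k=8 src: inc=-0.014636, refl=-0.014636·-0.428571=0.0063; V=0.943903+-0.014636+0.006273=0.9355

0 0 source 0.7143
1 1 load 1.2245
2 2 source 1.0058
3 3 load 0.8496
4 4 source 0.9166
5 5 load 0.9644
6 6 source 0.9439
7 7 load 0.9293
8 8 source 0.9355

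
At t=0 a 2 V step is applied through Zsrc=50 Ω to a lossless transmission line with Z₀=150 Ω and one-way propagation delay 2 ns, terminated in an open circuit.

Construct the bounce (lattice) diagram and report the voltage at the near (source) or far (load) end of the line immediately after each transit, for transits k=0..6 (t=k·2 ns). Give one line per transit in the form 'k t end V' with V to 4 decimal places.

Γ_L=1.000000, Γ_S=-0.500000; launch V₁=2·150/200=1.500000
k=0 src: V=1.5000
k=1 load: inc=1.500000, refl=1.500000·1.000000=1.5000; V=0.000000+1.500000+1.500000=3.0000
k=2 src: inc=1.500000, refl=1.500000·-0.500000=-0.7500; V=1.500000+1.500000+-0.750000=2.2500
k=3 load: inc=-0.750000, refl=-0.750000·1.000000=-0.7500; V=3.000000+-0.750000+-0.750000=1.5000
k=4 src: inc=-0.750000, refl=-0.750000·-0.500000=0.3750; V=2.250000+-0.750000+0.375000=1.8750
k=5 load: inc=0.375000, refl=0.375000·1.000000=0.3750; V=1.500000+0.375000+0.375000=2.2500
k=6 src: inc=0.375000, refl=0.375000·-0.500000=-0.1875; V=1.875000+0.375000+-0.187500=2.0625

0 0 source 1.5000
1 2 load 3.0000
2 4 source 2.2500
3 6 load 1.5000
4 8 source 1.8750
5 10 load 2.2500
6 12 source 2.0625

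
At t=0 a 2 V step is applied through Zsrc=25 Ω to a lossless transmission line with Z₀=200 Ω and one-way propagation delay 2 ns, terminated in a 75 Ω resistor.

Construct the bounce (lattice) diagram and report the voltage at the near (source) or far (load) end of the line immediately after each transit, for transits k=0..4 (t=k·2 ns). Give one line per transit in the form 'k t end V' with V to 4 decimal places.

Γ_L=-0.454545, Γ_S=-0.777778; launch V₁=2·200/225=1.777778
k=0 src: V=1.7778
k=1 load: inc=1.777778, refl=1.777778·-0.454545=-0.8081; V=0.000000+1.777778+-0.808081=0.9697
k=2 src: inc=-0.808081, refl=-0.808081·-0.777778=0.6285; V=1.777778+-0.808081+0.628507=1.5982
k=3 load: inc=0.628507, refl=0.628507·-0.454545=-0.2857; V=0.969697+0.628507+-0.285685=1.3125
k=4 src: inc=-0.285685, refl=-0.285685·-0.777778=0.2222; V=1.598204+-0.285685+0.222200=1.5347

0 0 source 1.7778
1 2 load 0.9697
2 4 source 1.5982
3 6 load 1.3125
4 8 source 1.5347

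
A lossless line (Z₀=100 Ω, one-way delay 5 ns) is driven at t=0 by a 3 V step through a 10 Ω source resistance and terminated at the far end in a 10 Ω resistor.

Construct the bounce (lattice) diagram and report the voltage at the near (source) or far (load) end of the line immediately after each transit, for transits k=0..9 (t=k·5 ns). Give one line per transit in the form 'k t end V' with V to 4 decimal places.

Γ_L=-0.818182, Γ_S=-0.818182; launch V₁=3·100/110=2.727273
k=0 src: V=2.7273
k=1 load: inc=2.727273, refl=2.727273·-0.818182=-2.2314; V=0.000000+2.727273+-2.231405=0.4959
k=2 src: inc=-2.231405, refl=-2.231405·-0.818182=1.8257; V=2.727273+-2.231405+1.825695=2.3216
k=3 load: inc=1.825695, refl=1.825695·-0.818182=-1.4938; V=0.495868+1.825695+-1.493750=0.8278
k=4 src: inc=-1.493750, refl=-1.493750·-0.818182=1.2222; V=2.321563+-1.493750+1.222159=2.0500
k=5 load: inc=1.222159, refl=1.222159·-0.818182=-0.9999; V=0.827812+1.222159+-0.999949=1.0500
k=6 src: inc=-0.999949, refl=-0.999949·-0.818182=0.8181; V=2.049972+-0.999949+0.818140=1.8682
k=7 load: inc=0.818140, refl=0.818140·-0.818182=-0.6694; V=1.050023+0.818140+-0.669387=1.1988
k=8 src: inc=-0.669387, refl=-0.669387·-0.818182=0.5477; V=1.868163+-0.669387+0.547680=1.7465
k=9 load: inc=0.547680, refl=0.547680·-0.818182=-0.4481; V=1.198776+0.547680+-0.448102=1.2984

0 0 source 2.7273
1 5 load 0.4959
2 10 source 2.3216
3 15 load 0.8278
4 20 source 2.0500
5 25 load 1.0500
6 30 source 1.8682
7 35 load 1.1988
8 40 source 1.7465
9 45 load 1.2984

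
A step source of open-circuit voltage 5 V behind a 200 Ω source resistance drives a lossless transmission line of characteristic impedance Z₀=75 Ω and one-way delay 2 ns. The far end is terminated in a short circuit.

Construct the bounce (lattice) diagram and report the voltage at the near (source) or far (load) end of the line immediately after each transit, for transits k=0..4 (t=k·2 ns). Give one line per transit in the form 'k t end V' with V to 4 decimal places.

Γ_L=-1.000000, Γ_S=0.454545; launch V₁=5·75/275=1.363636
k=0 src: V=1.3636
k=1 load: inc=1.363636, refl=1.363636·-1.000000=-1.3636; V=0.000000+1.363636+-1.363636=0.0000
k=2 src: inc=-1.363636, refl=-1.363636·0.454545=-0.6198; V=1.363636+-1.363636+-0.619835=-0.6198
k=3 load: inc=-0.619835, refl=-0.619835·-1.000000=0.6198; V=0.000000+-0.619835+0.619835=0.0000
k=4 src: inc=0.619835, refl=0.619835·0.454545=0.2817; V=-0.619835+0.619835+0.281743=0.2817

0 0 source 1.3636
1 2 load 0.0000
2 4 source -0.6198
3 6 load 0.0000
4 8 source 0.2817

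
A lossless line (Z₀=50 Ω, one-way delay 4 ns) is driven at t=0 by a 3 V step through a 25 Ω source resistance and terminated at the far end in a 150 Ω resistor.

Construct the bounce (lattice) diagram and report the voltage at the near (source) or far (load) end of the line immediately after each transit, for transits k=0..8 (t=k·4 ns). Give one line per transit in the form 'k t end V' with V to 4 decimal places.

Γ_L=0.500000, Γ_S=-0.333333; launch V₁=3·50/75=2.000000
k=0 src: V=2.0000
k=1 load: inc=2.000000, refl=2.000000·0.500000=1.0000; V=0.000000+2.000000+1.000000=3.0000
k=2 src: inc=1.000000, refl=1.000000·-0.333333=-0.3333; V=2.000000+1.000000+-0.333333=2.6667
k=3 load: inc=-0.333333, refl=-0.333333·0.500000=-0.1667; V=3.000000+-0.333333+-0.166667=2.5000
k=4 src: inc=-0.166667, refl=-0.166667·-0.333333=0.0556; V=2.666667+-0.166667+0.055556=2.5556
k=5 load: inc=0.055556, refl=0.055556·0.500000=0.0278; V=2.500000+0.055556+0.027778=2.5833
k=6 src: inc=0.027778, refl=0.027778·-0.333333=-0.0093; V=2.555556+0.027778+-0.009259=2.5741
k=7 load: inc=-0.009259, refl=-0.009259·0.500000=-0.0046; V=2.583333+-0.009259+-0.004630=2.5694
k=8 src: inc=-0.004630, refl=-0.004630·-0.333333=0.0015; V=2.574074+-0.004630+0.001543=2.5710

0 0 source 2.0000
1 4 load 3.0000
2 8 source 2.6667
3 12 load 2.5000
4 16 source 2.5556
5 20 load 2.5833
6 24 source 2.5741
7 28 load 2.5694
8 32 source 2.5710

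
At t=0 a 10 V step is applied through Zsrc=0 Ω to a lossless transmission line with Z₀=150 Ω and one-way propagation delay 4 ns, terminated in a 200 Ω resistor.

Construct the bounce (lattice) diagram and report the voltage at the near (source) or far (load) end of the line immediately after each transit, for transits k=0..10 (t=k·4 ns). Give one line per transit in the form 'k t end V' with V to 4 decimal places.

Γ_L=0.142857, Γ_S=-1.000000; launch V₁=10·150/150=10.000000
k=0 src: V=10.0000
k=1 load: inc=10.000000, refl=10.000000·0.142857=1.4286; V=0.000000+10.000000+1.428571=11.4286
k=2 src: inc=1.428571, refl=1.428571·-1.000000=-1.4286; V=10.000000+1.428571+-1.428571=10.0000
k=3 load: inc=-1.428571, refl=-1.428571·0.142857=-0.2041; V=11.428571+-1.428571+-0.204082=9.7959
k=4 src: inc=-0.204082, refl=-0.204082·-1.000000=0.2041; V=10.000000+-0.204082+0.204082=10.0000
k=5 load: inc=0.204082, refl=0.204082·0.142857=0.0292; V=9.795918+0.204082+0.029155=10.0292
k=6 src: inc=0.029155, refl=0.029155·-1.000000=-0.0292; V=10.000000+0.029155+-0.029155=10.0000
k=7 load: inc=-0.029155, refl=-0.029155·0.142857=-0.0042; V=10.029155+-0.029155+-0.004165=9.9958
k=8 src: inc=-0.004165, refl=-0.004165·-1.000000=0.0042; V=10.000000+-0.004165+0.004165=10.0000
k=9 load: inc=0.004165, refl=0.004165·0.142857=0.0006; V=9.995835+0.004165+0.000595=10.0006
k=10 src: inc=0.000595, refl=0.000595·-1.000000=-0.0006; V=10.000000+0.000595+-0.000595=10.0000

0 0 source 10.0000
1 4 load 11.4286
2 8 source 10.0000
3 12 load 9.7959
4 16 source 10.0000
5 20 load 10.0292
6 24 source 10.0000
7 28 load 9.9958
8 32 source 10.0000
9 36 load 10.0006
10 40 source 10.0000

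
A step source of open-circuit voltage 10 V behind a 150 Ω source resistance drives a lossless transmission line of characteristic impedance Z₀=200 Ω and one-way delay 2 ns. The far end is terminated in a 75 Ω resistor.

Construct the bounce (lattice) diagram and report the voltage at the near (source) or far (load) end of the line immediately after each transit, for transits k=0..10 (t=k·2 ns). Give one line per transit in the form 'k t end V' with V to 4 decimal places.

0 0 source 5.7143
1 2 load 3.1169
2 4 source 3.4879
3 6 load 3.3193
4 8 source 3.3434
5 10 load 3.3324
6 12 source 3.3340
7 14 load 3.3333
8 16 source 3.3334
9 18 load 3.3333
10 20 source 3.3333

Γ_L=-0.454545, Γ_S=-0.142857; launch V₁=10·200/350=5.714286
k=0 src: V=5.7143
k=1 load: inc=5.714286, refl=5.714286·-0.454545=-2.5974; V=0.000000+5.714286+-2.597403=3.1169
k=2 src: inc=-2.597403, refl=-2.597403·-0.142857=0.3711; V=5.714286+-2.597403+0.371058=3.4879
k=3 load: inc=0.371058, refl=0.371058·-0.454545=-0.1687; V=3.116883+0.371058+-0.168663=3.3193
k=4 src: inc=-0.168663, refl=-0.168663·-0.142857=0.0241; V=3.487941+-0.168663+0.024095=3.3434
k=5 load: inc=0.024095, refl=0.024095·-0.454545=-0.0110; V=3.319278+0.024095+-0.010952=3.3324
k=6 src: inc=-0.010952, refl=-0.010952·-0.142857=0.0016; V=3.343373+-0.010952+0.001565=3.3340
k=7 load: inc=0.001565, refl=0.001565·-0.454545=-0.0007; V=3.332421+0.001565+-0.000711=3.3333
k=8 src: inc=-0.000711, refl=-0.000711·-0.142857=0.0001; V=3.333985+-0.000711+0.000102=3.3334
k=9 load: inc=0.000102, refl=0.000102·-0.454545=-0.0000; V=3.333274+0.000102+-0.000046=3.3333
k=10 src: inc=-0.000046, refl=-0.000046·-0.142857=0.0000; V=3.333376+-0.000046+0.000007=3.3333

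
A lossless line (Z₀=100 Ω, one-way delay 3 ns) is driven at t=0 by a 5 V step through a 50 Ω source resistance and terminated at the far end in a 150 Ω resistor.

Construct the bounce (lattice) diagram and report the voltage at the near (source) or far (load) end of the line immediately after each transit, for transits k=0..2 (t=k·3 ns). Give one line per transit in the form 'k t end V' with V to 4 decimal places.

0 0 source 3.3333
1 3 load 4.0000
2 6 source 3.7778

Γ_L=0.200000, Γ_S=-0.333333; launch V₁=5·100/150=3.333333
k=0 src: V=3.3333
k=1 load: inc=3.333333, refl=3.333333·0.200000=0.6667; V=0.000000+3.333333+0.666667=4.0000
k=2 src: inc=0.666667, refl=0.666667·-0.333333=-0.2222; V=3.333333+0.666667+-0.222222=3.7778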